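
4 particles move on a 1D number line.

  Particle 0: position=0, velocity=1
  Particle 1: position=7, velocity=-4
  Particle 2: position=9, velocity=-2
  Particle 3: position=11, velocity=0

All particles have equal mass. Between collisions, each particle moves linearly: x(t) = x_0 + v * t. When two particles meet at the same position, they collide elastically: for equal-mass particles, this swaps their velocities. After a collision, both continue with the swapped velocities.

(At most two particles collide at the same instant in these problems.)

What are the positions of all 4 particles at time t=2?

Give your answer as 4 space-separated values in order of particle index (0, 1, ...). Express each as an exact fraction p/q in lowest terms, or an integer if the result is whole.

Answer: -1 2 5 11

Derivation:
Collision at t=7/5: particles 0 and 1 swap velocities; positions: p0=7/5 p1=7/5 p2=31/5 p3=11; velocities now: v0=-4 v1=1 v2=-2 v3=0
Advance to t=2 (no further collisions before then); velocities: v0=-4 v1=1 v2=-2 v3=0; positions = -1 2 5 11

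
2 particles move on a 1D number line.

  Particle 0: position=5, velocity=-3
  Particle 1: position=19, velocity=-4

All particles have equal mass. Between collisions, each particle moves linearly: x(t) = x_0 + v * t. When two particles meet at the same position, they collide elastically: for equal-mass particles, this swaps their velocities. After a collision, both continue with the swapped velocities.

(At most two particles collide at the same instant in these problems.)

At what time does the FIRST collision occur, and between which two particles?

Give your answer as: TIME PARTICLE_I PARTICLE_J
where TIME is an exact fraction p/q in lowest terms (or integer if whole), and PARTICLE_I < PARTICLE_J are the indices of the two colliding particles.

Answer: 14 0 1

Derivation:
Pair (0,1): pos 5,19 vel -3,-4 -> gap=14, closing at 1/unit, collide at t=14
Earliest collision: t=14 between 0 and 1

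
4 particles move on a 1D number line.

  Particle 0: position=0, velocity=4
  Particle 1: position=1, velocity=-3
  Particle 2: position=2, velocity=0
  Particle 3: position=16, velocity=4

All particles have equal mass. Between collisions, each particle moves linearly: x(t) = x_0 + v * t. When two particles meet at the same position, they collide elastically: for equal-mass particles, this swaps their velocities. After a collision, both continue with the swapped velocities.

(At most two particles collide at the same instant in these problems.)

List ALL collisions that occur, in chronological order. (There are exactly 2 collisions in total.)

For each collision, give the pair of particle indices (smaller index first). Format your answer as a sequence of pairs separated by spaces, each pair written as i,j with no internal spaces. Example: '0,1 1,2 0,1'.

Collision at t=1/7: particles 0 and 1 swap velocities; positions: p0=4/7 p1=4/7 p2=2 p3=116/7; velocities now: v0=-3 v1=4 v2=0 v3=4
Collision at t=1/2: particles 1 and 2 swap velocities; positions: p0=-1/2 p1=2 p2=2 p3=18; velocities now: v0=-3 v1=0 v2=4 v3=4

Answer: 0,1 1,2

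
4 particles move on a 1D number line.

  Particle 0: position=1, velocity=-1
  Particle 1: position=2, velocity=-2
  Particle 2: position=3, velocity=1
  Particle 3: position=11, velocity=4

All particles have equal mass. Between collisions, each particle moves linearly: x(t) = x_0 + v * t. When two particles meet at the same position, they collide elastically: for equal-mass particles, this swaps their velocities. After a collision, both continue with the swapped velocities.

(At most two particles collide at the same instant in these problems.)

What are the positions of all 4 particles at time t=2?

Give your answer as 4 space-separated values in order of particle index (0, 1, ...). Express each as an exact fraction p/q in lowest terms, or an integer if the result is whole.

Answer: -2 -1 5 19

Derivation:
Collision at t=1: particles 0 and 1 swap velocities; positions: p0=0 p1=0 p2=4 p3=15; velocities now: v0=-2 v1=-1 v2=1 v3=4
Advance to t=2 (no further collisions before then); velocities: v0=-2 v1=-1 v2=1 v3=4; positions = -2 -1 5 19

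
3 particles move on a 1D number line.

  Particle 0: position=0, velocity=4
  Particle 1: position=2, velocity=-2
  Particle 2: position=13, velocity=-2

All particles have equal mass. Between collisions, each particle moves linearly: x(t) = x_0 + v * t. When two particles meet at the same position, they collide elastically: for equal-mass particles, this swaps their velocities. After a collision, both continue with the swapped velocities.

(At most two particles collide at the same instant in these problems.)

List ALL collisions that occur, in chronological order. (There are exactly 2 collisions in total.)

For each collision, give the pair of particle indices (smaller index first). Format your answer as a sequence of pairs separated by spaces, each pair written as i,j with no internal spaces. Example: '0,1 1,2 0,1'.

Collision at t=1/3: particles 0 and 1 swap velocities; positions: p0=4/3 p1=4/3 p2=37/3; velocities now: v0=-2 v1=4 v2=-2
Collision at t=13/6: particles 1 and 2 swap velocities; positions: p0=-7/3 p1=26/3 p2=26/3; velocities now: v0=-2 v1=-2 v2=4

Answer: 0,1 1,2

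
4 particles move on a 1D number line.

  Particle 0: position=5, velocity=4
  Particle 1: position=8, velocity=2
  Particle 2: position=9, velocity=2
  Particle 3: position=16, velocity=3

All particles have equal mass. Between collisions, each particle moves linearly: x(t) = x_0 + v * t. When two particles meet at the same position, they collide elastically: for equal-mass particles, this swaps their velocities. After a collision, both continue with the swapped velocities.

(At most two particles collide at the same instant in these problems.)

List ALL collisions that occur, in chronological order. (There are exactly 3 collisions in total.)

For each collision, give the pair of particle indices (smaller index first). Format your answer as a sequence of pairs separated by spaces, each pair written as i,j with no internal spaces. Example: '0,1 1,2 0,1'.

Answer: 0,1 1,2 2,3

Derivation:
Collision at t=3/2: particles 0 and 1 swap velocities; positions: p0=11 p1=11 p2=12 p3=41/2; velocities now: v0=2 v1=4 v2=2 v3=3
Collision at t=2: particles 1 and 2 swap velocities; positions: p0=12 p1=13 p2=13 p3=22; velocities now: v0=2 v1=2 v2=4 v3=3
Collision at t=11: particles 2 and 3 swap velocities; positions: p0=30 p1=31 p2=49 p3=49; velocities now: v0=2 v1=2 v2=3 v3=4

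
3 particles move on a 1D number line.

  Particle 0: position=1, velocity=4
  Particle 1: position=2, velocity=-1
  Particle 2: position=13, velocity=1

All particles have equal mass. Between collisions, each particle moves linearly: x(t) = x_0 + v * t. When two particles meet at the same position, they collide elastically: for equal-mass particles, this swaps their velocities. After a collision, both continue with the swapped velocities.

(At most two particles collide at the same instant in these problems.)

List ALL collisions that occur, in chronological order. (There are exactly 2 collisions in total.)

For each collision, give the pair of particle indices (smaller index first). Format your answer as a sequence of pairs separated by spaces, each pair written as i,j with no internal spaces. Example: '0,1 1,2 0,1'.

Collision at t=1/5: particles 0 and 1 swap velocities; positions: p0=9/5 p1=9/5 p2=66/5; velocities now: v0=-1 v1=4 v2=1
Collision at t=4: particles 1 and 2 swap velocities; positions: p0=-2 p1=17 p2=17; velocities now: v0=-1 v1=1 v2=4

Answer: 0,1 1,2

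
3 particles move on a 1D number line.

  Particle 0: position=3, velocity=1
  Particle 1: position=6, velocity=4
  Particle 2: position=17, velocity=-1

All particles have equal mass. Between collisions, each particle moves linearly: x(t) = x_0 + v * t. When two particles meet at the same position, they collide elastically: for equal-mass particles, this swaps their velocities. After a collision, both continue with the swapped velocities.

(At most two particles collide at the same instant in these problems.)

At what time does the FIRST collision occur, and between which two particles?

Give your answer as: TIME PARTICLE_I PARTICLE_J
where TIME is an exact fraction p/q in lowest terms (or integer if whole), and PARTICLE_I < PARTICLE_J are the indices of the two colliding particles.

Answer: 11/5 1 2

Derivation:
Pair (0,1): pos 3,6 vel 1,4 -> not approaching (rel speed -3 <= 0)
Pair (1,2): pos 6,17 vel 4,-1 -> gap=11, closing at 5/unit, collide at t=11/5
Earliest collision: t=11/5 between 1 and 2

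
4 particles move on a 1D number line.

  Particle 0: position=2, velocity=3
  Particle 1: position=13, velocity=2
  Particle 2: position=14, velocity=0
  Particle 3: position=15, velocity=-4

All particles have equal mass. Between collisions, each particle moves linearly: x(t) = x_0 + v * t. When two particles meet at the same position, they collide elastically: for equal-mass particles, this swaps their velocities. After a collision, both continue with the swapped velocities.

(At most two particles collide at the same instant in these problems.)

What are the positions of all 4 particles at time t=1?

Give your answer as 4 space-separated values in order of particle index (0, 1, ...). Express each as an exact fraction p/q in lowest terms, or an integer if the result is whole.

Answer: 5 11 14 15

Derivation:
Collision at t=1/4: particles 2 and 3 swap velocities; positions: p0=11/4 p1=27/2 p2=14 p3=14; velocities now: v0=3 v1=2 v2=-4 v3=0
Collision at t=1/3: particles 1 and 2 swap velocities; positions: p0=3 p1=41/3 p2=41/3 p3=14; velocities now: v0=3 v1=-4 v2=2 v3=0
Collision at t=1/2: particles 2 and 3 swap velocities; positions: p0=7/2 p1=13 p2=14 p3=14; velocities now: v0=3 v1=-4 v2=0 v3=2
Advance to t=1 (no further collisions before then); velocities: v0=3 v1=-4 v2=0 v3=2; positions = 5 11 14 15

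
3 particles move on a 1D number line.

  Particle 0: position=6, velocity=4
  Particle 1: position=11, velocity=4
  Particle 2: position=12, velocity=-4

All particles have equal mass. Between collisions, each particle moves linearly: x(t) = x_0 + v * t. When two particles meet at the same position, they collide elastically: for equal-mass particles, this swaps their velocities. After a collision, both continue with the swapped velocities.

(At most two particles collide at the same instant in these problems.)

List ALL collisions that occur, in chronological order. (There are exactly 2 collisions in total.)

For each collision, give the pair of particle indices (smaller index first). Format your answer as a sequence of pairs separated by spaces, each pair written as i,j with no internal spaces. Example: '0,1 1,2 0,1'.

Answer: 1,2 0,1

Derivation:
Collision at t=1/8: particles 1 and 2 swap velocities; positions: p0=13/2 p1=23/2 p2=23/2; velocities now: v0=4 v1=-4 v2=4
Collision at t=3/4: particles 0 and 1 swap velocities; positions: p0=9 p1=9 p2=14; velocities now: v0=-4 v1=4 v2=4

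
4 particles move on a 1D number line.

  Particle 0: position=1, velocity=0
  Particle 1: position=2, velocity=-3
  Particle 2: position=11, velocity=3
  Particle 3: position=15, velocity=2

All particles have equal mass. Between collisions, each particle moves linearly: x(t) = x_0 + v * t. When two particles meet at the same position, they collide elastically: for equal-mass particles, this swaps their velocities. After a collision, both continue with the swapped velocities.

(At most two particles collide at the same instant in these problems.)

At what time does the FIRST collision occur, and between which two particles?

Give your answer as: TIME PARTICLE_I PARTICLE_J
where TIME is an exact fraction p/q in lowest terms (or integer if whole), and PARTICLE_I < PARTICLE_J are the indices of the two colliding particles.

Answer: 1/3 0 1

Derivation:
Pair (0,1): pos 1,2 vel 0,-3 -> gap=1, closing at 3/unit, collide at t=1/3
Pair (1,2): pos 2,11 vel -3,3 -> not approaching (rel speed -6 <= 0)
Pair (2,3): pos 11,15 vel 3,2 -> gap=4, closing at 1/unit, collide at t=4
Earliest collision: t=1/3 between 0 and 1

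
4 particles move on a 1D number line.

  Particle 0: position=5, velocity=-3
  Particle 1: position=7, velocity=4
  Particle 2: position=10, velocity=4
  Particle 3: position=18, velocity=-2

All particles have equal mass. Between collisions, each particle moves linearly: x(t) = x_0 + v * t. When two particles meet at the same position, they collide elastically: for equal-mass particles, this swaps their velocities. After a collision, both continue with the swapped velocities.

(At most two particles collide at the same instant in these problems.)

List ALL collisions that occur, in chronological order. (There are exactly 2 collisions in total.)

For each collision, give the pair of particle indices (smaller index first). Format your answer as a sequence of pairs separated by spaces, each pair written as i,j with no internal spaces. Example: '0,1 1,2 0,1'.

Answer: 2,3 1,2

Derivation:
Collision at t=4/3: particles 2 and 3 swap velocities; positions: p0=1 p1=37/3 p2=46/3 p3=46/3; velocities now: v0=-3 v1=4 v2=-2 v3=4
Collision at t=11/6: particles 1 and 2 swap velocities; positions: p0=-1/2 p1=43/3 p2=43/3 p3=52/3; velocities now: v0=-3 v1=-2 v2=4 v3=4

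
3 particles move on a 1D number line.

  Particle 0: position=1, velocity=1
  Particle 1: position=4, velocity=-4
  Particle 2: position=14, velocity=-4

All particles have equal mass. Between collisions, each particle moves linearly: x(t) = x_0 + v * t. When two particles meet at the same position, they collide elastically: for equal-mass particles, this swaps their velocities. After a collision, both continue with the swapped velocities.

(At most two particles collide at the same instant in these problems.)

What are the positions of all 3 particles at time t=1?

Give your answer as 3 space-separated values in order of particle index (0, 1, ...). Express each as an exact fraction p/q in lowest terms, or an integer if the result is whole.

Answer: 0 2 10

Derivation:
Collision at t=3/5: particles 0 and 1 swap velocities; positions: p0=8/5 p1=8/5 p2=58/5; velocities now: v0=-4 v1=1 v2=-4
Advance to t=1 (no further collisions before then); velocities: v0=-4 v1=1 v2=-4; positions = 0 2 10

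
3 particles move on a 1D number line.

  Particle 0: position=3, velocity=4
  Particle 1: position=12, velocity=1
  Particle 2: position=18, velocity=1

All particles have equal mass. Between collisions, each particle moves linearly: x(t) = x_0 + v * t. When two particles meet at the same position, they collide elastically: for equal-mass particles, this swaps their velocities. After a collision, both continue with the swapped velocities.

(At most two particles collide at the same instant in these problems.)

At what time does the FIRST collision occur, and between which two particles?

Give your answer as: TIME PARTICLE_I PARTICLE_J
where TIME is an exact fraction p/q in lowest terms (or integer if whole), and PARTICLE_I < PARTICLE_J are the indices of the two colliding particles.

Answer: 3 0 1

Derivation:
Pair (0,1): pos 3,12 vel 4,1 -> gap=9, closing at 3/unit, collide at t=3
Pair (1,2): pos 12,18 vel 1,1 -> not approaching (rel speed 0 <= 0)
Earliest collision: t=3 between 0 and 1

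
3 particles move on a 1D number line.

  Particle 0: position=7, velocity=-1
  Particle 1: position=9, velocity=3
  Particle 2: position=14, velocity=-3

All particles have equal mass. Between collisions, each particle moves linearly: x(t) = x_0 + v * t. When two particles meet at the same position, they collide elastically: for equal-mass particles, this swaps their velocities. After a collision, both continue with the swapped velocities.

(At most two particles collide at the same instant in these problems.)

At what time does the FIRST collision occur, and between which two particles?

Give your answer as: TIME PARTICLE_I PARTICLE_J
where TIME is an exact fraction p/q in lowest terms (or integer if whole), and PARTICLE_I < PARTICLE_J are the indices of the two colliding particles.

Pair (0,1): pos 7,9 vel -1,3 -> not approaching (rel speed -4 <= 0)
Pair (1,2): pos 9,14 vel 3,-3 -> gap=5, closing at 6/unit, collide at t=5/6
Earliest collision: t=5/6 between 1 and 2

Answer: 5/6 1 2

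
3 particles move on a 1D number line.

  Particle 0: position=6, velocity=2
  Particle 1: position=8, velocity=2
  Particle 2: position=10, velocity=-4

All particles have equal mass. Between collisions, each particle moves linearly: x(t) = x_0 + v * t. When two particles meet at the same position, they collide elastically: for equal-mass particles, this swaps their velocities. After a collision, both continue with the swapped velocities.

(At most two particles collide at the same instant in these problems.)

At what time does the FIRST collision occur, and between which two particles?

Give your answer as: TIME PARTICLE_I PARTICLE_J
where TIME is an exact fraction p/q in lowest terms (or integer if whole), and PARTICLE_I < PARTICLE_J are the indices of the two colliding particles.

Pair (0,1): pos 6,8 vel 2,2 -> not approaching (rel speed 0 <= 0)
Pair (1,2): pos 8,10 vel 2,-4 -> gap=2, closing at 6/unit, collide at t=1/3
Earliest collision: t=1/3 between 1 and 2

Answer: 1/3 1 2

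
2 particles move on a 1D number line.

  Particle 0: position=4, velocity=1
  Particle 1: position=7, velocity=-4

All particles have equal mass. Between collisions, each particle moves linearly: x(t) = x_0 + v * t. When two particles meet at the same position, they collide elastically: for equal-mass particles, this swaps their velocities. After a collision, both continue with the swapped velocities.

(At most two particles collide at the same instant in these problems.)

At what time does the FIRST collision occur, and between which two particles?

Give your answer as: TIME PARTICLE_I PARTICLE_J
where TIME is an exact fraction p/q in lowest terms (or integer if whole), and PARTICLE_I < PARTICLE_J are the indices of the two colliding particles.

Answer: 3/5 0 1

Derivation:
Pair (0,1): pos 4,7 vel 1,-4 -> gap=3, closing at 5/unit, collide at t=3/5
Earliest collision: t=3/5 between 0 and 1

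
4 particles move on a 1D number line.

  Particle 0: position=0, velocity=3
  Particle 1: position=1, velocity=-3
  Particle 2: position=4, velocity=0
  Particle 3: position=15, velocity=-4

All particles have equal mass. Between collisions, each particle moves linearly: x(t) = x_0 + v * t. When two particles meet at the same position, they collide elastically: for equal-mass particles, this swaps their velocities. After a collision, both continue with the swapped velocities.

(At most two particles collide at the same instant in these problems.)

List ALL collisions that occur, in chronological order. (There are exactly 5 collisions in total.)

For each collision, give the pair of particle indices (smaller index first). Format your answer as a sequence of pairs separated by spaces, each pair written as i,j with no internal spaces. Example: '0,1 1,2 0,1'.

Answer: 0,1 1,2 2,3 1,2 0,1

Derivation:
Collision at t=1/6: particles 0 and 1 swap velocities; positions: p0=1/2 p1=1/2 p2=4 p3=43/3; velocities now: v0=-3 v1=3 v2=0 v3=-4
Collision at t=4/3: particles 1 and 2 swap velocities; positions: p0=-3 p1=4 p2=4 p3=29/3; velocities now: v0=-3 v1=0 v2=3 v3=-4
Collision at t=15/7: particles 2 and 3 swap velocities; positions: p0=-38/7 p1=4 p2=45/7 p3=45/7; velocities now: v0=-3 v1=0 v2=-4 v3=3
Collision at t=11/4: particles 1 and 2 swap velocities; positions: p0=-29/4 p1=4 p2=4 p3=33/4; velocities now: v0=-3 v1=-4 v2=0 v3=3
Collision at t=14: particles 0 and 1 swap velocities; positions: p0=-41 p1=-41 p2=4 p3=42; velocities now: v0=-4 v1=-3 v2=0 v3=3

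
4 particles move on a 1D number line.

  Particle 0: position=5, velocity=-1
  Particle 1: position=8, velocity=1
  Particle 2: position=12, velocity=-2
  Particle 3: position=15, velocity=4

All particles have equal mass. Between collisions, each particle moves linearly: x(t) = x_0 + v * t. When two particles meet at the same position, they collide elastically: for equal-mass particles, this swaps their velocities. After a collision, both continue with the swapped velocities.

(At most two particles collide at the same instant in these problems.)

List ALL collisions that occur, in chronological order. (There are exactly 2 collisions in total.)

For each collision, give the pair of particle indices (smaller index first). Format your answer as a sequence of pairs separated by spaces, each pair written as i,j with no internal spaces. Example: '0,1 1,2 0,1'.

Answer: 1,2 0,1

Derivation:
Collision at t=4/3: particles 1 and 2 swap velocities; positions: p0=11/3 p1=28/3 p2=28/3 p3=61/3; velocities now: v0=-1 v1=-2 v2=1 v3=4
Collision at t=7: particles 0 and 1 swap velocities; positions: p0=-2 p1=-2 p2=15 p3=43; velocities now: v0=-2 v1=-1 v2=1 v3=4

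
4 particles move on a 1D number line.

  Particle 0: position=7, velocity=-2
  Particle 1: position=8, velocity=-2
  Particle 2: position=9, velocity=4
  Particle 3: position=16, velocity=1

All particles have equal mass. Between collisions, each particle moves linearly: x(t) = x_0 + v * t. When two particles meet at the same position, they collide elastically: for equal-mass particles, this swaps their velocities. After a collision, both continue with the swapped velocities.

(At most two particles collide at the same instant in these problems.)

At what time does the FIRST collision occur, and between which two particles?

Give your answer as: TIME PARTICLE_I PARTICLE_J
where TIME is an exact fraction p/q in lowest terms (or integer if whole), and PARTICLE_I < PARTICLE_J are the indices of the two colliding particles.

Answer: 7/3 2 3

Derivation:
Pair (0,1): pos 7,8 vel -2,-2 -> not approaching (rel speed 0 <= 0)
Pair (1,2): pos 8,9 vel -2,4 -> not approaching (rel speed -6 <= 0)
Pair (2,3): pos 9,16 vel 4,1 -> gap=7, closing at 3/unit, collide at t=7/3
Earliest collision: t=7/3 between 2 and 3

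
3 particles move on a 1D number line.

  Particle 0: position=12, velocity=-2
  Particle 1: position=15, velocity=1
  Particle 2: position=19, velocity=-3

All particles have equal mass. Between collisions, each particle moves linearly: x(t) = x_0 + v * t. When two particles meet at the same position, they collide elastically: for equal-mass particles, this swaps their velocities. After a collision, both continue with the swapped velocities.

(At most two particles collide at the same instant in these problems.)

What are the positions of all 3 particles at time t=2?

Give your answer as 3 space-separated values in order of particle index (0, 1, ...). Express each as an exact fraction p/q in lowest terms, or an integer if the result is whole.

Answer: 8 13 17

Derivation:
Collision at t=1: particles 1 and 2 swap velocities; positions: p0=10 p1=16 p2=16; velocities now: v0=-2 v1=-3 v2=1
Advance to t=2 (no further collisions before then); velocities: v0=-2 v1=-3 v2=1; positions = 8 13 17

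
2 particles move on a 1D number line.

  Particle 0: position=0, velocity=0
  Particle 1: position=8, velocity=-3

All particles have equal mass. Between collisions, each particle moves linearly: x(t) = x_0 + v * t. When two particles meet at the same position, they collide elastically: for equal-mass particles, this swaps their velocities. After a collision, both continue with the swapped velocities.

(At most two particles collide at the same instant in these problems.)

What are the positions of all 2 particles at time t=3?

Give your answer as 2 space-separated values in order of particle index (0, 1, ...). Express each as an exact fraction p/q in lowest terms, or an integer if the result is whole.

Collision at t=8/3: particles 0 and 1 swap velocities; positions: p0=0 p1=0; velocities now: v0=-3 v1=0
Advance to t=3 (no further collisions before then); velocities: v0=-3 v1=0; positions = -1 0

Answer: -1 0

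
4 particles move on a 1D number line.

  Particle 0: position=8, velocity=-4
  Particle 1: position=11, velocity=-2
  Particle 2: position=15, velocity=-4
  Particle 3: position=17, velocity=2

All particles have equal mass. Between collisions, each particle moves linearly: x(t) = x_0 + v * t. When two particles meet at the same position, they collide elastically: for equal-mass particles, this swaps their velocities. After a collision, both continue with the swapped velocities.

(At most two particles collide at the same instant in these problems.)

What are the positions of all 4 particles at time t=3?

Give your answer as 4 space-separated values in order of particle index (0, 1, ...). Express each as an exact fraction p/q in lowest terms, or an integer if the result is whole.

Answer: -4 3 5 23

Derivation:
Collision at t=2: particles 1 and 2 swap velocities; positions: p0=0 p1=7 p2=7 p3=21; velocities now: v0=-4 v1=-4 v2=-2 v3=2
Advance to t=3 (no further collisions before then); velocities: v0=-4 v1=-4 v2=-2 v3=2; positions = -4 3 5 23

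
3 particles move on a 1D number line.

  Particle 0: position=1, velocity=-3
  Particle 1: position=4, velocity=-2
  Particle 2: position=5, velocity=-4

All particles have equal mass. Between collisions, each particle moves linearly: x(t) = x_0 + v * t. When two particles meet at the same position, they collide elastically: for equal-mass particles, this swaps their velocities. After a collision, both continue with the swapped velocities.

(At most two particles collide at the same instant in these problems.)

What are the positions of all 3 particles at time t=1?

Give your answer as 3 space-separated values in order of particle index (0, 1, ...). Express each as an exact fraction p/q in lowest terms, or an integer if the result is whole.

Answer: -2 1 2

Derivation:
Collision at t=1/2: particles 1 and 2 swap velocities; positions: p0=-1/2 p1=3 p2=3; velocities now: v0=-3 v1=-4 v2=-2
Advance to t=1 (no further collisions before then); velocities: v0=-3 v1=-4 v2=-2; positions = -2 1 2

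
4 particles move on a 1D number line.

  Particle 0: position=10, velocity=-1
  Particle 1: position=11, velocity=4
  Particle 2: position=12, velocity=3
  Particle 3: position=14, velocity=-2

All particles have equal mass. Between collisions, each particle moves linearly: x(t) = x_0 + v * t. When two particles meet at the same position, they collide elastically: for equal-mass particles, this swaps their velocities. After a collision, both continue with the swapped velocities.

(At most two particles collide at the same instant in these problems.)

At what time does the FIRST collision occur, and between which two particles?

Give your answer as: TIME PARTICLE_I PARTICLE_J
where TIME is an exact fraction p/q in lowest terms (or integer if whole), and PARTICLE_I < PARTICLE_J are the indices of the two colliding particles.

Answer: 2/5 2 3

Derivation:
Pair (0,1): pos 10,11 vel -1,4 -> not approaching (rel speed -5 <= 0)
Pair (1,2): pos 11,12 vel 4,3 -> gap=1, closing at 1/unit, collide at t=1
Pair (2,3): pos 12,14 vel 3,-2 -> gap=2, closing at 5/unit, collide at t=2/5
Earliest collision: t=2/5 between 2 and 3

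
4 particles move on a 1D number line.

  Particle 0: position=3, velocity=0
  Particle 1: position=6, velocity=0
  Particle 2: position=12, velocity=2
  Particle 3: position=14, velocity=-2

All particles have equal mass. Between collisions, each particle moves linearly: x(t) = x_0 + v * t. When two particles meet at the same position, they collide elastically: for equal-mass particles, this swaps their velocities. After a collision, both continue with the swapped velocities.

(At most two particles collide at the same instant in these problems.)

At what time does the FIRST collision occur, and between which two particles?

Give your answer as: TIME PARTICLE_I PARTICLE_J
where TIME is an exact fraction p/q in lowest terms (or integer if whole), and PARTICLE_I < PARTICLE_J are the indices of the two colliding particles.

Answer: 1/2 2 3

Derivation:
Pair (0,1): pos 3,6 vel 0,0 -> not approaching (rel speed 0 <= 0)
Pair (1,2): pos 6,12 vel 0,2 -> not approaching (rel speed -2 <= 0)
Pair (2,3): pos 12,14 vel 2,-2 -> gap=2, closing at 4/unit, collide at t=1/2
Earliest collision: t=1/2 between 2 and 3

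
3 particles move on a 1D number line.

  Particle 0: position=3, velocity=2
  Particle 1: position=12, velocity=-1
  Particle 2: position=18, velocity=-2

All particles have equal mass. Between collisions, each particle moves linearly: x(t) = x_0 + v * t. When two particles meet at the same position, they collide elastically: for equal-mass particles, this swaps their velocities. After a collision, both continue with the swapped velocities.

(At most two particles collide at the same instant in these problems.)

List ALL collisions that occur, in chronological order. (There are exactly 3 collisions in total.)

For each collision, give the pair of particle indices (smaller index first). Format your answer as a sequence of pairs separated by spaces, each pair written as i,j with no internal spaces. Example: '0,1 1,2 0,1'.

Collision at t=3: particles 0 and 1 swap velocities; positions: p0=9 p1=9 p2=12; velocities now: v0=-1 v1=2 v2=-2
Collision at t=15/4: particles 1 and 2 swap velocities; positions: p0=33/4 p1=21/2 p2=21/2; velocities now: v0=-1 v1=-2 v2=2
Collision at t=6: particles 0 and 1 swap velocities; positions: p0=6 p1=6 p2=15; velocities now: v0=-2 v1=-1 v2=2

Answer: 0,1 1,2 0,1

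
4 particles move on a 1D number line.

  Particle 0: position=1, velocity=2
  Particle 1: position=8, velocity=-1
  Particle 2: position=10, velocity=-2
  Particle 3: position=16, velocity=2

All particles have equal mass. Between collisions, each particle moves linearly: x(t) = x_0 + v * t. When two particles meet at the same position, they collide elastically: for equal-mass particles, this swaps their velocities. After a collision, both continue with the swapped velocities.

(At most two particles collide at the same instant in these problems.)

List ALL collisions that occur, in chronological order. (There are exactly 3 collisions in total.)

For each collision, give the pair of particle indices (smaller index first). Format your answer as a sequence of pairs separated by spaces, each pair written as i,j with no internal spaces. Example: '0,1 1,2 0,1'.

Answer: 1,2 0,1 1,2

Derivation:
Collision at t=2: particles 1 and 2 swap velocities; positions: p0=5 p1=6 p2=6 p3=20; velocities now: v0=2 v1=-2 v2=-1 v3=2
Collision at t=9/4: particles 0 and 1 swap velocities; positions: p0=11/2 p1=11/2 p2=23/4 p3=41/2; velocities now: v0=-2 v1=2 v2=-1 v3=2
Collision at t=7/3: particles 1 and 2 swap velocities; positions: p0=16/3 p1=17/3 p2=17/3 p3=62/3; velocities now: v0=-2 v1=-1 v2=2 v3=2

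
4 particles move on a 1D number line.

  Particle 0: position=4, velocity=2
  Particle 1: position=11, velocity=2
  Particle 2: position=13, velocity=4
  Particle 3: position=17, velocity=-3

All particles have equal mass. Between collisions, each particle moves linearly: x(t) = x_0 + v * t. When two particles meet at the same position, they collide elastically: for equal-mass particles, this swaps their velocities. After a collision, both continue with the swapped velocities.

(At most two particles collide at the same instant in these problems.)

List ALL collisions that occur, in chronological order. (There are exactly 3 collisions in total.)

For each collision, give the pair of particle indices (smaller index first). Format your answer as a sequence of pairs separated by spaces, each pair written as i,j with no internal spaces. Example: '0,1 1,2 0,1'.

Collision at t=4/7: particles 2 and 3 swap velocities; positions: p0=36/7 p1=85/7 p2=107/7 p3=107/7; velocities now: v0=2 v1=2 v2=-3 v3=4
Collision at t=6/5: particles 1 and 2 swap velocities; positions: p0=32/5 p1=67/5 p2=67/5 p3=89/5; velocities now: v0=2 v1=-3 v2=2 v3=4
Collision at t=13/5: particles 0 and 1 swap velocities; positions: p0=46/5 p1=46/5 p2=81/5 p3=117/5; velocities now: v0=-3 v1=2 v2=2 v3=4

Answer: 2,3 1,2 0,1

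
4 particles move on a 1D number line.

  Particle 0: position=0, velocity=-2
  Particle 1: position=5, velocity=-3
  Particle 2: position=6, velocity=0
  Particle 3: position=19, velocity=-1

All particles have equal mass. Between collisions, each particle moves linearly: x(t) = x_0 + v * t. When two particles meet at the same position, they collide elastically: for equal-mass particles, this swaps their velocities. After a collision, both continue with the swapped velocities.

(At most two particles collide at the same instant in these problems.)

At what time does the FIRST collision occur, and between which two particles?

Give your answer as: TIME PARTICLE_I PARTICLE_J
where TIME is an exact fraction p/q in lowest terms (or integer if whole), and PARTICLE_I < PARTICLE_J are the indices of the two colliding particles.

Answer: 5 0 1

Derivation:
Pair (0,1): pos 0,5 vel -2,-3 -> gap=5, closing at 1/unit, collide at t=5
Pair (1,2): pos 5,6 vel -3,0 -> not approaching (rel speed -3 <= 0)
Pair (2,3): pos 6,19 vel 0,-1 -> gap=13, closing at 1/unit, collide at t=13
Earliest collision: t=5 between 0 and 1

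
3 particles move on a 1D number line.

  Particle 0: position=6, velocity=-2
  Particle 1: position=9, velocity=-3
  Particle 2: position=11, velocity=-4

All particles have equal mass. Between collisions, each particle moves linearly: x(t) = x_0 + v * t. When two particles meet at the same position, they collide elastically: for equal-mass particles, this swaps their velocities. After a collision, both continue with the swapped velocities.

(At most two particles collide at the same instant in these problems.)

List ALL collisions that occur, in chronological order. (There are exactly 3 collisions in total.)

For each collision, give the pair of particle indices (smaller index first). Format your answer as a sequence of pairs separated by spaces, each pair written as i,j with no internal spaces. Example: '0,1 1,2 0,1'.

Answer: 1,2 0,1 1,2

Derivation:
Collision at t=2: particles 1 and 2 swap velocities; positions: p0=2 p1=3 p2=3; velocities now: v0=-2 v1=-4 v2=-3
Collision at t=5/2: particles 0 and 1 swap velocities; positions: p0=1 p1=1 p2=3/2; velocities now: v0=-4 v1=-2 v2=-3
Collision at t=3: particles 1 and 2 swap velocities; positions: p0=-1 p1=0 p2=0; velocities now: v0=-4 v1=-3 v2=-2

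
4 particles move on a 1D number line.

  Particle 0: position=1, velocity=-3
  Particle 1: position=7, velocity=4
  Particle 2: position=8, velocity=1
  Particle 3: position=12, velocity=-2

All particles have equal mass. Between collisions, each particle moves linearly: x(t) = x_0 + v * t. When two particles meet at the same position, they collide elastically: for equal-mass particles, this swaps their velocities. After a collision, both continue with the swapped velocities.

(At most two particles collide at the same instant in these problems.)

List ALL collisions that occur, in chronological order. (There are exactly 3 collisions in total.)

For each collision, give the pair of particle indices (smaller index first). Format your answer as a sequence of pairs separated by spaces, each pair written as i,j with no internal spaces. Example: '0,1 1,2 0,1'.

Collision at t=1/3: particles 1 and 2 swap velocities; positions: p0=0 p1=25/3 p2=25/3 p3=34/3; velocities now: v0=-3 v1=1 v2=4 v3=-2
Collision at t=5/6: particles 2 and 3 swap velocities; positions: p0=-3/2 p1=53/6 p2=31/3 p3=31/3; velocities now: v0=-3 v1=1 v2=-2 v3=4
Collision at t=4/3: particles 1 and 2 swap velocities; positions: p0=-3 p1=28/3 p2=28/3 p3=37/3; velocities now: v0=-3 v1=-2 v2=1 v3=4

Answer: 1,2 2,3 1,2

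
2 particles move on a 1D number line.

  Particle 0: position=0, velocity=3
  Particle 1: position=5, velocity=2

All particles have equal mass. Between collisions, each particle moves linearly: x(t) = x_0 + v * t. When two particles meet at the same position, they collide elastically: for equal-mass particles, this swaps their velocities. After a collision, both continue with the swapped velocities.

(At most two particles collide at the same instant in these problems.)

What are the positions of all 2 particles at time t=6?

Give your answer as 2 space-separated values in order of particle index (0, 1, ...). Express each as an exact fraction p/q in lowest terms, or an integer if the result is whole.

Answer: 17 18

Derivation:
Collision at t=5: particles 0 and 1 swap velocities; positions: p0=15 p1=15; velocities now: v0=2 v1=3
Advance to t=6 (no further collisions before then); velocities: v0=2 v1=3; positions = 17 18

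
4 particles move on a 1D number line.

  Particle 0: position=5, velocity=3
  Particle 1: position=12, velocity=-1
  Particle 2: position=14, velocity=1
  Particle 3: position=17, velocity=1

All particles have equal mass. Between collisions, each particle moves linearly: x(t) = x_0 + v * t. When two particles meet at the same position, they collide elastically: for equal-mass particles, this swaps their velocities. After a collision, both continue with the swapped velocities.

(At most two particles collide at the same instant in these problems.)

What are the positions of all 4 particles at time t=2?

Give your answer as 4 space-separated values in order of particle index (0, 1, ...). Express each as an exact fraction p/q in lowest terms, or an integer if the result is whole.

Answer: 10 11 16 19

Derivation:
Collision at t=7/4: particles 0 and 1 swap velocities; positions: p0=41/4 p1=41/4 p2=63/4 p3=75/4; velocities now: v0=-1 v1=3 v2=1 v3=1
Advance to t=2 (no further collisions before then); velocities: v0=-1 v1=3 v2=1 v3=1; positions = 10 11 16 19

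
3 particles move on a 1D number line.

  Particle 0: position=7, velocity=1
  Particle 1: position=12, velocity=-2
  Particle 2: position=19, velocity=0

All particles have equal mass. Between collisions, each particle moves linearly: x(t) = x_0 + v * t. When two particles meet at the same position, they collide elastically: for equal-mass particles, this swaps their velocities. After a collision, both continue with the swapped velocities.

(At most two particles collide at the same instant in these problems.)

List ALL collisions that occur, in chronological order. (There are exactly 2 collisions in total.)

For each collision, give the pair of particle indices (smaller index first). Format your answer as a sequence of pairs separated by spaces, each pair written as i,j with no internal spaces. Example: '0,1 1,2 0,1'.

Collision at t=5/3: particles 0 and 1 swap velocities; positions: p0=26/3 p1=26/3 p2=19; velocities now: v0=-2 v1=1 v2=0
Collision at t=12: particles 1 and 2 swap velocities; positions: p0=-12 p1=19 p2=19; velocities now: v0=-2 v1=0 v2=1

Answer: 0,1 1,2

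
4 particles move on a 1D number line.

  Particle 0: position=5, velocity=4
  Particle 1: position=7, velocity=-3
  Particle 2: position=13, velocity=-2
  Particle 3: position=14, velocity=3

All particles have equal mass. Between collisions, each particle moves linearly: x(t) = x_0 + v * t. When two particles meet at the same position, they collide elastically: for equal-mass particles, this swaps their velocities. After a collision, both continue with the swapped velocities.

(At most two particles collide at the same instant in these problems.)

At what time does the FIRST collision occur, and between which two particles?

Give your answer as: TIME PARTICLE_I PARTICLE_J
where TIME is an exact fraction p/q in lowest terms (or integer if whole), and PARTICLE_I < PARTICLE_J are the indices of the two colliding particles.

Pair (0,1): pos 5,7 vel 4,-3 -> gap=2, closing at 7/unit, collide at t=2/7
Pair (1,2): pos 7,13 vel -3,-2 -> not approaching (rel speed -1 <= 0)
Pair (2,3): pos 13,14 vel -2,3 -> not approaching (rel speed -5 <= 0)
Earliest collision: t=2/7 between 0 and 1

Answer: 2/7 0 1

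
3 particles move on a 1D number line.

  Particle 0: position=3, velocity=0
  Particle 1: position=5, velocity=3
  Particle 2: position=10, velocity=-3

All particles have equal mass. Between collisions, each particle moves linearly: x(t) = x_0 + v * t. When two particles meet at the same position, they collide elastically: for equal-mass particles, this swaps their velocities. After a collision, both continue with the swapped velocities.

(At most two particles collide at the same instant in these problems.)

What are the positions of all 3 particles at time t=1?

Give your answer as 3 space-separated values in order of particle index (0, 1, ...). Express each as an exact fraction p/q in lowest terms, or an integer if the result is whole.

Answer: 3 7 8

Derivation:
Collision at t=5/6: particles 1 and 2 swap velocities; positions: p0=3 p1=15/2 p2=15/2; velocities now: v0=0 v1=-3 v2=3
Advance to t=1 (no further collisions before then); velocities: v0=0 v1=-3 v2=3; positions = 3 7 8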